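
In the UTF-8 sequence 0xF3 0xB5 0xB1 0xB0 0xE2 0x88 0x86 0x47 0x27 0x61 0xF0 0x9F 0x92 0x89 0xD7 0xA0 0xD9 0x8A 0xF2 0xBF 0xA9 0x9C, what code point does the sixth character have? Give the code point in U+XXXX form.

Offset 0: leading byte 0xF3 = 11110011 → 4-byte char #1 = F3 B5 B1 B0.
Offset 4: leading byte 0xE2 = 11100010 → 3-byte char #2 = E2 88 86.
Offset 7: leading byte 0x47 = 01000111 → 1-byte char #3 = 47.
Offset 8: leading byte 0x27 = 00100111 → 1-byte char #4 = 27.
Offset 9: leading byte 0x61 = 01100001 → 1-byte char #5 = 61.
Offset 10: leading byte 0xF0 = 11110000 → 4-byte char #6 = F0 9F 92 89.
Leading byte 0xF0 = 11110000 matches 11110xxx → 4-byte sequence.
Byte 1: 0xF0 = 11110000, payload 000 (3 bits).
Byte 2: 0x9F = 10011111 (10xxxxxx ✓), payload 011111.
Byte 3: 0x92 = 10010010 (10xxxxxx ✓), payload 010010.
Byte 4: 0x89 = 10001001 (10xxxxxx ✓), payload 001001.
Concatenate: 000011111010010001001 = 0x1F489 (21 bits → U+1F489).

U+1F489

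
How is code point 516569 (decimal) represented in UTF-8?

F1 BE 87 99

U+7E1D9 = 0x7E1D9 = 516569 decimal. In range U+10000–U+10FFFF → 4-byte form: 11110xxx 10xxxxxx 10xxxxxx 10xxxxxx.
Binary (21 bits): 001111110000111011001.
Split 3+6+6+6: 001 | 111110 | 000111 | 011001.
Byte 1: 11110001 = 0xF1.
Byte 2: 10111110 = 0xBE.
Byte 3: 10000111 = 0x87.
Byte 4: 10011001 = 0x99.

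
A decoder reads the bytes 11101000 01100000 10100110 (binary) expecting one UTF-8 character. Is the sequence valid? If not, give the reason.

invalid (non-continuation byte where continuation expected)

Leading byte 0xE8 = 11101000 → 3-byte form.
Byte 2 is 0x60 = 01100000, which is not 10xxxxxx — expected a continuation byte.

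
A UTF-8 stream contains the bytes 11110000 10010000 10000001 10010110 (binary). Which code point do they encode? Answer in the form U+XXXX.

Leading byte 0xF0 = 11110000 matches 11110xxx → 4-byte sequence.
Byte 1: 0xF0 = 11110000, payload 000 (3 bits).
Byte 2: 0x90 = 10010000 (10xxxxxx ✓), payload 010000.
Byte 3: 0x81 = 10000001 (10xxxxxx ✓), payload 000001.
Byte 4: 0x96 = 10010110 (10xxxxxx ✓), payload 010110.
Concatenate: 000010000000001010110 = 0x10056 (21 bits → U+10056).

U+10056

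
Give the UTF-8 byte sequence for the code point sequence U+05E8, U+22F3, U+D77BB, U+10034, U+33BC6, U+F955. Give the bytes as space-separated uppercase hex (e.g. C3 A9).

U+05E8: 2-byte form → D7 A8.
U+22F3: 3-byte form → E2 8B B3.
U+D77BB: 4-byte form → F3 97 9E BB.
U+10034: 4-byte form → F0 90 80 B4.
U+33BC6: 4-byte form → F0 B3 AF 86.
U+F955: 3-byte form → EF A5 95.
Concatenated (20 bytes): D7 A8 E2 8B B3 F3 97 9E BB F0 90 80 B4 F0 B3 AF 86 EF A5 95.

D7 A8 E2 8B B3 F3 97 9E BB F0 90 80 B4 F0 B3 AF 86 EF A5 95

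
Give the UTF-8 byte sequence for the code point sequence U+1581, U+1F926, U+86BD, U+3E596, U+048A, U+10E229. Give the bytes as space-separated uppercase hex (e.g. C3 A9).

U+1581: 3-byte form → E1 96 81.
U+1F926: 4-byte form → F0 9F A4 A6.
U+86BD: 3-byte form → E8 9A BD.
U+3E596: 4-byte form → F0 BE 96 96.
U+048A: 2-byte form → D2 8A.
U+10E229: 4-byte form → F4 8E 88 A9.
Concatenated (20 bytes): E1 96 81 F0 9F A4 A6 E8 9A BD F0 BE 96 96 D2 8A F4 8E 88 A9.

E1 96 81 F0 9F A4 A6 E8 9A BD F0 BE 96 96 D2 8A F4 8E 88 A9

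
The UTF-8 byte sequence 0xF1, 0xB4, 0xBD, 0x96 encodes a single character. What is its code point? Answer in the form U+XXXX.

Leading byte 0xF1 = 11110001 matches 11110xxx → 4-byte sequence.
Byte 1: 0xF1 = 11110001, payload 001 (3 bits).
Byte 2: 0xB4 = 10110100 (10xxxxxx ✓), payload 110100.
Byte 3: 0xBD = 10111101 (10xxxxxx ✓), payload 111101.
Byte 4: 0x96 = 10010110 (10xxxxxx ✓), payload 010110.
Concatenate: 001110100111101010110 = 0x74F56 (21 bits → U+74F56).

U+74F56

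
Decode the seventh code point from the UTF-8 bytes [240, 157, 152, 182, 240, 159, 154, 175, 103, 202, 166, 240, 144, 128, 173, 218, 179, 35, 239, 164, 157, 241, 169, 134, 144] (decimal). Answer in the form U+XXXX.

Offset 0: leading byte 0xF0 = 11110000 → 4-byte char #1 = F0 9D 98 B6.
Offset 4: leading byte 0xF0 = 11110000 → 4-byte char #2 = F0 9F 9A AF.
Offset 8: leading byte 0x67 = 01100111 → 1-byte char #3 = 67.
Offset 9: leading byte 0xCA = 11001010 → 2-byte char #4 = CA A6.
Offset 11: leading byte 0xF0 = 11110000 → 4-byte char #5 = F0 90 80 AD.
Offset 15: leading byte 0xDA = 11011010 → 2-byte char #6 = DA B3.
Offset 17: leading byte 0x23 = 00100011 → 1-byte char #7 = 23.
Leading byte 0x23 = 00100011 matches 0xxxxxxx → 1-byte sequence.
Byte 1: 0x23 = 00100011, payload 0100011 (7 bits).
Concatenate: 0100011 = 0x23 (7 bits → U+0023).

U+0023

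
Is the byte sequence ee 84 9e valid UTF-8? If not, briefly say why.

valid

Leading byte 0xEE = 11101110 → 3-byte form.
Continuation bytes 0x84=10000100, 0x9E=10011110 all match 10xxxxxx.
Decoded value 0xE11E is ≥ 0x800 (shortest form) and not a surrogate.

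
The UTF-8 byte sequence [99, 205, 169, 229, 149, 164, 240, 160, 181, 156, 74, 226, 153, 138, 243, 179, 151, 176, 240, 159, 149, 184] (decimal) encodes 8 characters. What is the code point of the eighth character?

Offset 0: leading byte 0x63 = 01100011 → 1-byte char #1 = 63.
Offset 1: leading byte 0xCD = 11001101 → 2-byte char #2 = CD A9.
Offset 3: leading byte 0xE5 = 11100101 → 3-byte char #3 = E5 95 A4.
Offset 6: leading byte 0xF0 = 11110000 → 4-byte char #4 = F0 A0 B5 9C.
Offset 10: leading byte 0x4A = 01001010 → 1-byte char #5 = 4A.
Offset 11: leading byte 0xE2 = 11100010 → 3-byte char #6 = E2 99 8A.
Offset 14: leading byte 0xF3 = 11110011 → 4-byte char #7 = F3 B3 97 B0.
Offset 18: leading byte 0xF0 = 11110000 → 4-byte char #8 = F0 9F 95 B8.
Leading byte 0xF0 = 11110000 matches 11110xxx → 4-byte sequence.
Byte 1: 0xF0 = 11110000, payload 000 (3 bits).
Byte 2: 0x9F = 10011111 (10xxxxxx ✓), payload 011111.
Byte 3: 0x95 = 10010101 (10xxxxxx ✓), payload 010101.
Byte 4: 0xB8 = 10111000 (10xxxxxx ✓), payload 111000.
Concatenate: 000011111010101111000 = 0x1F578 (21 bits → U+1F578).

U+1F578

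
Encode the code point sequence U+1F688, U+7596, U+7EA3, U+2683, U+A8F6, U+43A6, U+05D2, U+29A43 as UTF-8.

F0 9F 9A 88 E7 96 96 E7 BA A3 E2 9A 83 EA A3 B6 E4 8E A6 D7 92 F0 A9 A9 83

U+1F688: 4-byte form → F0 9F 9A 88.
U+7596: 3-byte form → E7 96 96.
U+7EA3: 3-byte form → E7 BA A3.
U+2683: 3-byte form → E2 9A 83.
U+A8F6: 3-byte form → EA A3 B6.
U+43A6: 3-byte form → E4 8E A6.
U+05D2: 2-byte form → D7 92.
U+29A43: 4-byte form → F0 A9 A9 83.
Concatenated (25 bytes): F0 9F 9A 88 E7 96 96 E7 BA A3 E2 9A 83 EA A3 B6 E4 8E A6 D7 92 F0 A9 A9 83.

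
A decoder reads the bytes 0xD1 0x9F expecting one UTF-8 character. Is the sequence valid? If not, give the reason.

valid

Leading byte 0xD1 = 11010001 → 2-byte form.
Continuation bytes 0x9F=10011111 all match 10xxxxxx.
Decoded value 0x45F is ≥ 0x80 (shortest form) and not a surrogate.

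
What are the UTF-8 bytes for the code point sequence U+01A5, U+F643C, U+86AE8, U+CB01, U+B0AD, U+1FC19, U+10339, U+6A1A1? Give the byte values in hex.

C6 A5 F3 B6 90 BC F2 86 AB A8 EC AC 81 EB 82 AD F0 9F B0 99 F0 90 8C B9 F1 AA 86 A1

U+01A5: 2-byte form → C6 A5.
U+F643C: 4-byte form → F3 B6 90 BC.
U+86AE8: 4-byte form → F2 86 AB A8.
U+CB01: 3-byte form → EC AC 81.
U+B0AD: 3-byte form → EB 82 AD.
U+1FC19: 4-byte form → F0 9F B0 99.
U+10339: 4-byte form → F0 90 8C B9.
U+6A1A1: 4-byte form → F1 AA 86 A1.
Concatenated (28 bytes): C6 A5 F3 B6 90 BC F2 86 AB A8 EC AC 81 EB 82 AD F0 9F B0 99 F0 90 8C B9 F1 AA 86 A1.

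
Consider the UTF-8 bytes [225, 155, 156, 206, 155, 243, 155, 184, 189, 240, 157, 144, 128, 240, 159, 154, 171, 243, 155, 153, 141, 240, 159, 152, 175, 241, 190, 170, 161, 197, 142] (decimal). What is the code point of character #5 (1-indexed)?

Offset 0: leading byte 0xE1 = 11100001 → 3-byte char #1 = E1 9B 9C.
Offset 3: leading byte 0xCE = 11001110 → 2-byte char #2 = CE 9B.
Offset 5: leading byte 0xF3 = 11110011 → 4-byte char #3 = F3 9B B8 BD.
Offset 9: leading byte 0xF0 = 11110000 → 4-byte char #4 = F0 9D 90 80.
Offset 13: leading byte 0xF0 = 11110000 → 4-byte char #5 = F0 9F 9A AB.
Leading byte 0xF0 = 11110000 matches 11110xxx → 4-byte sequence.
Byte 1: 0xF0 = 11110000, payload 000 (3 bits).
Byte 2: 0x9F = 10011111 (10xxxxxx ✓), payload 011111.
Byte 3: 0x9A = 10011010 (10xxxxxx ✓), payload 011010.
Byte 4: 0xAB = 10101011 (10xxxxxx ✓), payload 101011.
Concatenate: 000011111011010101011 = 0x1F6AB (21 bits → U+1F6AB).

U+1F6AB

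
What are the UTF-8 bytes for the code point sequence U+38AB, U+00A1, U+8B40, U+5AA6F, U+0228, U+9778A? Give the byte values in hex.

U+38AB: 3-byte form → E3 A2 AB.
U+00A1: 2-byte form → C2 A1.
U+8B40: 3-byte form → E8 AD 80.
U+5AA6F: 4-byte form → F1 9A A9 AF.
U+0228: 2-byte form → C8 A8.
U+9778A: 4-byte form → F2 97 9E 8A.
Concatenated (18 bytes): E3 A2 AB C2 A1 E8 AD 80 F1 9A A9 AF C8 A8 F2 97 9E 8A.

E3 A2 AB C2 A1 E8 AD 80 F1 9A A9 AF C8 A8 F2 97 9E 8A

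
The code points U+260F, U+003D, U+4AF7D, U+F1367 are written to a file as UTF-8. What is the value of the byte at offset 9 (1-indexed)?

0xF3

1-indexed offset 9 is 0-indexed offset 8.
U+260F → 3-byte form E2 98 8F at offsets 0–2.
U+003D → 1-byte form 3D at offsets 3–3.
U+4AF7D → 4-byte form F1 8A BD BD at offsets 4–7.
U+F1367 → 4-byte form F3 B1 8D A7 at offsets 8–11.
Offset 8 falls in char 4's range; it's byte 1 of F3 B1 8D A7 = 0xF3.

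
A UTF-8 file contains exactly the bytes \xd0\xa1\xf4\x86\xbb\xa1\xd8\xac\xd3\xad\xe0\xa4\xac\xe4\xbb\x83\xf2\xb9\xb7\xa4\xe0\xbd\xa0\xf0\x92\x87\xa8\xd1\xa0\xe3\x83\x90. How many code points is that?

Byte at offset 0: 0xD0 = 11010000 → 2-byte char (#1). Advance 2.
Byte at offset 2: 0xF4 = 11110100 → 4-byte char (#2). Advance 4.
Byte at offset 6: 0xD8 = 11011000 → 2-byte char (#3). Advance 2.
Byte at offset 8: 0xD3 = 11010011 → 2-byte char (#4). Advance 2.
Byte at offset 10: 0xE0 = 11100000 → 3-byte char (#5). Advance 3.
Byte at offset 13: 0xE4 = 11100100 → 3-byte char (#6). Advance 3.
Byte at offset 16: 0xF2 = 11110010 → 4-byte char (#7). Advance 4.
Byte at offset 20: 0xE0 = 11100000 → 3-byte char (#8). Advance 3.
Byte at offset 23: 0xF0 = 11110000 → 4-byte char (#9). Advance 4.
Byte at offset 27: 0xD1 = 11010001 → 2-byte char (#10). Advance 2.
Byte at offset 29: 0xE3 = 11100011 → 3-byte char (#11). Advance 3.
Reached end at offset 32 after 11 code points.

11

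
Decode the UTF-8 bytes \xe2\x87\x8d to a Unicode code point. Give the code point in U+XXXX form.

U+21CD

Leading byte 0xE2 = 11100010 matches 1110xxxx → 3-byte sequence.
Byte 1: 0xE2 = 11100010, payload 0010 (4 bits).
Byte 2: 0x87 = 10000111 (10xxxxxx ✓), payload 000111.
Byte 3: 0x8D = 10001101 (10xxxxxx ✓), payload 001101.
Concatenate: 0010000111001101 = 0x21CD (16 bits → U+21CD).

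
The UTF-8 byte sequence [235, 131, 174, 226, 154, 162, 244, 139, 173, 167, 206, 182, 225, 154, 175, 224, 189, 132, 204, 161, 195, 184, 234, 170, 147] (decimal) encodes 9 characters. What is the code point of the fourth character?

Offset 0: leading byte 0xEB = 11101011 → 3-byte char #1 = EB 83 AE.
Offset 3: leading byte 0xE2 = 11100010 → 3-byte char #2 = E2 9A A2.
Offset 6: leading byte 0xF4 = 11110100 → 4-byte char #3 = F4 8B AD A7.
Offset 10: leading byte 0xCE = 11001110 → 2-byte char #4 = CE B6.
Leading byte 0xCE = 11001110 matches 110xxxxx → 2-byte sequence.
Byte 1: 0xCE = 11001110, payload 01110 (5 bits).
Byte 2: 0xB6 = 10110110 (10xxxxxx ✓), payload 110110.
Concatenate: 01110110110 = 0x3B6 (11 bits → U+03B6).

U+03B6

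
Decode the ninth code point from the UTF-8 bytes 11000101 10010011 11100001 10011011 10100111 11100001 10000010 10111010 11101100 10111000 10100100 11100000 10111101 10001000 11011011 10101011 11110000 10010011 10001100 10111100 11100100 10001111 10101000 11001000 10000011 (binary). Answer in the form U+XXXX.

Offset 0: leading byte 0xC5 = 11000101 → 2-byte char #1 = C5 93.
Offset 2: leading byte 0xE1 = 11100001 → 3-byte char #2 = E1 9B A7.
Offset 5: leading byte 0xE1 = 11100001 → 3-byte char #3 = E1 82 BA.
Offset 8: leading byte 0xEC = 11101100 → 3-byte char #4 = EC B8 A4.
Offset 11: leading byte 0xE0 = 11100000 → 3-byte char #5 = E0 BD 88.
Offset 14: leading byte 0xDB = 11011011 → 2-byte char #6 = DB AB.
Offset 16: leading byte 0xF0 = 11110000 → 4-byte char #7 = F0 93 8C BC.
Offset 20: leading byte 0xE4 = 11100100 → 3-byte char #8 = E4 8F A8.
Offset 23: leading byte 0xC8 = 11001000 → 2-byte char #9 = C8 83.
Leading byte 0xC8 = 11001000 matches 110xxxxx → 2-byte sequence.
Byte 1: 0xC8 = 11001000, payload 01000 (5 bits).
Byte 2: 0x83 = 10000011 (10xxxxxx ✓), payload 000011.
Concatenate: 01000000011 = 0x203 (11 bits → U+0203).

U+0203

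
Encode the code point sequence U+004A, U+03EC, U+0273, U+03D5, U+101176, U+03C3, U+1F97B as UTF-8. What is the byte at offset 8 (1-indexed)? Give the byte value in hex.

0xF4

1-indexed offset 8 is 0-indexed offset 7.
U+004A → 1-byte form 4A at offsets 0–0.
U+03EC → 2-byte form CF AC at offsets 1–2.
U+0273 → 2-byte form C9 B3 at offsets 3–4.
U+03D5 → 2-byte form CF 95 at offsets 5–6.
U+101176 → 4-byte form F4 81 85 B6 at offsets 7–10.
Offset 7 falls in char 5's range; it's byte 1 of F4 81 85 B6 = 0xF4.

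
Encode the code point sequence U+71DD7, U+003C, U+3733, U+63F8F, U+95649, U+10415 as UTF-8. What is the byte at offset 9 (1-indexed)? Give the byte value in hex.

1-indexed offset 9 is 0-indexed offset 8.
U+71DD7 → 4-byte form F1 B1 B7 97 at offsets 0–3.
U+003C → 1-byte form 3C at offsets 4–4.
U+3733 → 3-byte form E3 9C B3 at offsets 5–7.
U+63F8F → 4-byte form F1 A3 BE 8F at offsets 8–11.
Offset 8 falls in char 4's range; it's byte 1 of F1 A3 BE 8F = 0xF1.

0xF1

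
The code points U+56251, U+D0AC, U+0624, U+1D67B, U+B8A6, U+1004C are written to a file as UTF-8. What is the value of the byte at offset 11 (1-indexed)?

1-indexed offset 11 is 0-indexed offset 10.
U+56251 → 4-byte form F1 96 89 91 at offsets 0–3.
U+D0AC → 3-byte form ED 82 AC at offsets 4–6.
U+0624 → 2-byte form D8 A4 at offsets 7–8.
U+1D67B → 4-byte form F0 9D 99 BB at offsets 9–12.
Offset 10 falls in char 4's range; it's byte 2 of F0 9D 99 BB = 0x9D.

0x9D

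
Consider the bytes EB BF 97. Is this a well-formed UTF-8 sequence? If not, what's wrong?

valid

Leading byte 0xEB = 11101011 → 3-byte form.
Continuation bytes 0xBF=10111111, 0x97=10010111 all match 10xxxxxx.
Decoded value 0xBFD7 is ≥ 0x800 (shortest form) and not a surrogate.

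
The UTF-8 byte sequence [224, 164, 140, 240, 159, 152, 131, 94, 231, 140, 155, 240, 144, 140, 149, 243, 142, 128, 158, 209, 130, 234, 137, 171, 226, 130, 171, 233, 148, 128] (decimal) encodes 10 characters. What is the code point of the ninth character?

U+20AB

Offset 0: leading byte 0xE0 = 11100000 → 3-byte char #1 = E0 A4 8C.
Offset 3: leading byte 0xF0 = 11110000 → 4-byte char #2 = F0 9F 98 83.
Offset 7: leading byte 0x5E = 01011110 → 1-byte char #3 = 5E.
Offset 8: leading byte 0xE7 = 11100111 → 3-byte char #4 = E7 8C 9B.
Offset 11: leading byte 0xF0 = 11110000 → 4-byte char #5 = F0 90 8C 95.
Offset 15: leading byte 0xF3 = 11110011 → 4-byte char #6 = F3 8E 80 9E.
Offset 19: leading byte 0xD1 = 11010001 → 2-byte char #7 = D1 82.
Offset 21: leading byte 0xEA = 11101010 → 3-byte char #8 = EA 89 AB.
Offset 24: leading byte 0xE2 = 11100010 → 3-byte char #9 = E2 82 AB.
Leading byte 0xE2 = 11100010 matches 1110xxxx → 3-byte sequence.
Byte 1: 0xE2 = 11100010, payload 0010 (4 bits).
Byte 2: 0x82 = 10000010 (10xxxxxx ✓), payload 000010.
Byte 3: 0xAB = 10101011 (10xxxxxx ✓), payload 101011.
Concatenate: 0010000010101011 = 0x20AB (16 bits → U+20AB).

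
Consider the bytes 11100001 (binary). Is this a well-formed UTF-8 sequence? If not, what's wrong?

Leading byte 0xE1 = 11100001 → 3-byte form, but only 1 byte is present.

invalid (sequence truncated)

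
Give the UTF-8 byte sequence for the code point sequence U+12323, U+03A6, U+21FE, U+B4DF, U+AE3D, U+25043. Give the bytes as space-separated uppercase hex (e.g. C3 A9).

U+12323: 4-byte form → F0 92 8C A3.
U+03A6: 2-byte form → CE A6.
U+21FE: 3-byte form → E2 87 BE.
U+B4DF: 3-byte form → EB 93 9F.
U+AE3D: 3-byte form → EA B8 BD.
U+25043: 4-byte form → F0 A5 81 83.
Concatenated (19 bytes): F0 92 8C A3 CE A6 E2 87 BE EB 93 9F EA B8 BD F0 A5 81 83.

F0 92 8C A3 CE A6 E2 87 BE EB 93 9F EA B8 BD F0 A5 81 83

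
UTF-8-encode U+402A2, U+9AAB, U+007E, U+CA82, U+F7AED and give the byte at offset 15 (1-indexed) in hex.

0xAD

1-indexed offset 15 is 0-indexed offset 14.
U+402A2 → 4-byte form F1 80 8A A2 at offsets 0–3.
U+9AAB → 3-byte form E9 AA AB at offsets 4–6.
U+007E → 1-byte form 7E at offsets 7–7.
U+CA82 → 3-byte form EC AA 82 at offsets 8–10.
U+F7AED → 4-byte form F3 B7 AB AD at offsets 11–14.
Offset 14 falls in char 5's range; it's byte 4 of F3 B7 AB AD = 0xAD.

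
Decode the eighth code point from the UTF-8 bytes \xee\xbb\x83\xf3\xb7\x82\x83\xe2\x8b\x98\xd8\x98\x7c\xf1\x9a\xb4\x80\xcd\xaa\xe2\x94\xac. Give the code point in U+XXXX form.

U+252C

Offset 0: leading byte 0xEE = 11101110 → 3-byte char #1 = EE BB 83.
Offset 3: leading byte 0xF3 = 11110011 → 4-byte char #2 = F3 B7 82 83.
Offset 7: leading byte 0xE2 = 11100010 → 3-byte char #3 = E2 8B 98.
Offset 10: leading byte 0xD8 = 11011000 → 2-byte char #4 = D8 98.
Offset 12: leading byte 0x7C = 01111100 → 1-byte char #5 = 7C.
Offset 13: leading byte 0xF1 = 11110001 → 4-byte char #6 = F1 9A B4 80.
Offset 17: leading byte 0xCD = 11001101 → 2-byte char #7 = CD AA.
Offset 19: leading byte 0xE2 = 11100010 → 3-byte char #8 = E2 94 AC.
Leading byte 0xE2 = 11100010 matches 1110xxxx → 3-byte sequence.
Byte 1: 0xE2 = 11100010, payload 0010 (4 bits).
Byte 2: 0x94 = 10010100 (10xxxxxx ✓), payload 010100.
Byte 3: 0xAC = 10101100 (10xxxxxx ✓), payload 101100.
Concatenate: 0010010100101100 = 0x252C (16 bits → U+252C).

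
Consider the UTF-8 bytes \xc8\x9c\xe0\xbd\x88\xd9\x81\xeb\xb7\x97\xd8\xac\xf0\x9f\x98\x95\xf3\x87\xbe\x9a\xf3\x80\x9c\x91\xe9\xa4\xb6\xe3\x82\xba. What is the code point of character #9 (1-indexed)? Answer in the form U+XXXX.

Offset 0: leading byte 0xC8 = 11001000 → 2-byte char #1 = C8 9C.
Offset 2: leading byte 0xE0 = 11100000 → 3-byte char #2 = E0 BD 88.
Offset 5: leading byte 0xD9 = 11011001 → 2-byte char #3 = D9 81.
Offset 7: leading byte 0xEB = 11101011 → 3-byte char #4 = EB B7 97.
Offset 10: leading byte 0xD8 = 11011000 → 2-byte char #5 = D8 AC.
Offset 12: leading byte 0xF0 = 11110000 → 4-byte char #6 = F0 9F 98 95.
Offset 16: leading byte 0xF3 = 11110011 → 4-byte char #7 = F3 87 BE 9A.
Offset 20: leading byte 0xF3 = 11110011 → 4-byte char #8 = F3 80 9C 91.
Offset 24: leading byte 0xE9 = 11101001 → 3-byte char #9 = E9 A4 B6.
Leading byte 0xE9 = 11101001 matches 1110xxxx → 3-byte sequence.
Byte 1: 0xE9 = 11101001, payload 1001 (4 bits).
Byte 2: 0xA4 = 10100100 (10xxxxxx ✓), payload 100100.
Byte 3: 0xB6 = 10110110 (10xxxxxx ✓), payload 110110.
Concatenate: 1001100100110110 = 0x9936 (16 bits → U+9936).

U+9936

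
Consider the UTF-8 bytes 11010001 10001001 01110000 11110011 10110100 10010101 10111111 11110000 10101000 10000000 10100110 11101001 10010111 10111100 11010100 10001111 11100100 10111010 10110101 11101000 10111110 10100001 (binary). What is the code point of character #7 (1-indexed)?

Offset 0: leading byte 0xD1 = 11010001 → 2-byte char #1 = D1 89.
Offset 2: leading byte 0x70 = 01110000 → 1-byte char #2 = 70.
Offset 3: leading byte 0xF3 = 11110011 → 4-byte char #3 = F3 B4 95 BF.
Offset 7: leading byte 0xF0 = 11110000 → 4-byte char #4 = F0 A8 80 A6.
Offset 11: leading byte 0xE9 = 11101001 → 3-byte char #5 = E9 97 BC.
Offset 14: leading byte 0xD4 = 11010100 → 2-byte char #6 = D4 8F.
Offset 16: leading byte 0xE4 = 11100100 → 3-byte char #7 = E4 BA B5.
Leading byte 0xE4 = 11100100 matches 1110xxxx → 3-byte sequence.
Byte 1: 0xE4 = 11100100, payload 0100 (4 bits).
Byte 2: 0xBA = 10111010 (10xxxxxx ✓), payload 111010.
Byte 3: 0xB5 = 10110101 (10xxxxxx ✓), payload 110101.
Concatenate: 0100111010110101 = 0x4EB5 (16 bits → U+4EB5).

U+4EB5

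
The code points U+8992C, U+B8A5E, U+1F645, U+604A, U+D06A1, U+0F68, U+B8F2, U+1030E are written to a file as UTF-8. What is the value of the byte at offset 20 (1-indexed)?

0xE0

1-indexed offset 20 is 0-indexed offset 19.
U+8992C → 4-byte form F2 89 A4 AC at offsets 0–3.
U+B8A5E → 4-byte form F2 B8 A9 9E at offsets 4–7.
U+1F645 → 4-byte form F0 9F 99 85 at offsets 8–11.
U+604A → 3-byte form E6 81 8A at offsets 12–14.
U+D06A1 → 4-byte form F3 90 9A A1 at offsets 15–18.
U+0F68 → 3-byte form E0 BD A8 at offsets 19–21.
Offset 19 falls in char 6's range; it's byte 1 of E0 BD A8 = 0xE0.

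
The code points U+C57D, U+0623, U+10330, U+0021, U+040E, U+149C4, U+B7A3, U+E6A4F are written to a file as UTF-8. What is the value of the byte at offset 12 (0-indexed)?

0xF0

U+C57D → 3-byte form EC 95 BD at offsets 0–2.
U+0623 → 2-byte form D8 A3 at offsets 3–4.
U+10330 → 4-byte form F0 90 8C B0 at offsets 5–8.
U+0021 → 1-byte form 21 at offsets 9–9.
U+040E → 2-byte form D0 8E at offsets 10–11.
U+149C4 → 4-byte form F0 94 A7 84 at offsets 12–15.
Offset 12 falls in char 6's range; it's byte 1 of F0 94 A7 84 = 0xF0.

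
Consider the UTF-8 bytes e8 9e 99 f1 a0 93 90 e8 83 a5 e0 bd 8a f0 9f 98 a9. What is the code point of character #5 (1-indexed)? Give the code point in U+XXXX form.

Offset 0: leading byte 0xE8 = 11101000 → 3-byte char #1 = E8 9E 99.
Offset 3: leading byte 0xF1 = 11110001 → 4-byte char #2 = F1 A0 93 90.
Offset 7: leading byte 0xE8 = 11101000 → 3-byte char #3 = E8 83 A5.
Offset 10: leading byte 0xE0 = 11100000 → 3-byte char #4 = E0 BD 8A.
Offset 13: leading byte 0xF0 = 11110000 → 4-byte char #5 = F0 9F 98 A9.
Leading byte 0xF0 = 11110000 matches 11110xxx → 4-byte sequence.
Byte 1: 0xF0 = 11110000, payload 000 (3 bits).
Byte 2: 0x9F = 10011111 (10xxxxxx ✓), payload 011111.
Byte 3: 0x98 = 10011000 (10xxxxxx ✓), payload 011000.
Byte 4: 0xA9 = 10101001 (10xxxxxx ✓), payload 101001.
Concatenate: 000011111011000101001 = 0x1F629 (21 bits → U+1F629).

U+1F629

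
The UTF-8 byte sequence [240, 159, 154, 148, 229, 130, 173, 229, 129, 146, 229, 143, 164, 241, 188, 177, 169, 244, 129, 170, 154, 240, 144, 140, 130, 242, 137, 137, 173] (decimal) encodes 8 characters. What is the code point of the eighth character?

Offset 0: leading byte 0xF0 = 11110000 → 4-byte char #1 = F0 9F 9A 94.
Offset 4: leading byte 0xE5 = 11100101 → 3-byte char #2 = E5 82 AD.
Offset 7: leading byte 0xE5 = 11100101 → 3-byte char #3 = E5 81 92.
Offset 10: leading byte 0xE5 = 11100101 → 3-byte char #4 = E5 8F A4.
Offset 13: leading byte 0xF1 = 11110001 → 4-byte char #5 = F1 BC B1 A9.
Offset 17: leading byte 0xF4 = 11110100 → 4-byte char #6 = F4 81 AA 9A.
Offset 21: leading byte 0xF0 = 11110000 → 4-byte char #7 = F0 90 8C 82.
Offset 25: leading byte 0xF2 = 11110010 → 4-byte char #8 = F2 89 89 AD.
Leading byte 0xF2 = 11110010 matches 11110xxx → 4-byte sequence.
Byte 1: 0xF2 = 11110010, payload 010 (3 bits).
Byte 2: 0x89 = 10001001 (10xxxxxx ✓), payload 001001.
Byte 3: 0x89 = 10001001 (10xxxxxx ✓), payload 001001.
Byte 4: 0xAD = 10101101 (10xxxxxx ✓), payload 101101.
Concatenate: 010001001001001101101 = 0x8926D (21 bits → U+8926D).

U+8926D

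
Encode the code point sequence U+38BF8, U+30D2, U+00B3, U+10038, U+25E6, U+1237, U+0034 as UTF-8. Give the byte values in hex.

U+38BF8: 4-byte form → F0 B8 AF B8.
U+30D2: 3-byte form → E3 83 92.
U+00B3: 2-byte form → C2 B3.
U+10038: 4-byte form → F0 90 80 B8.
U+25E6: 3-byte form → E2 97 A6.
U+1237: 3-byte form → E1 88 B7.
U+0034: 1-byte form → 34.
Concatenated (20 bytes): F0 B8 AF B8 E3 83 92 C2 B3 F0 90 80 B8 E2 97 A6 E1 88 B7 34.

F0 B8 AF B8 E3 83 92 C2 B3 F0 90 80 B8 E2 97 A6 E1 88 B7 34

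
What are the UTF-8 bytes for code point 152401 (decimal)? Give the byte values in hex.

U+25351 = 0x25351 = 152401 decimal. In range U+10000–U+10FFFF → 4-byte form: 11110xxx 10xxxxxx 10xxxxxx 10xxxxxx.
Binary (21 bits): 000100101001101010001.
Split 3+6+6+6: 000 | 100101 | 001101 | 010001.
Byte 1: 11110000 = 0xF0.
Byte 2: 10100101 = 0xA5.
Byte 3: 10001101 = 0x8D.
Byte 4: 10010001 = 0x91.

F0 A5 8D 91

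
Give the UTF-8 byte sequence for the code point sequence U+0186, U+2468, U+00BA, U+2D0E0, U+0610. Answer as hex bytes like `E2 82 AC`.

U+0186: 2-byte form → C6 86.
U+2468: 3-byte form → E2 91 A8.
U+00BA: 2-byte form → C2 BA.
U+2D0E0: 4-byte form → F0 AD 83 A0.
U+0610: 2-byte form → D8 90.
Concatenated (13 bytes): C6 86 E2 91 A8 C2 BA F0 AD 83 A0 D8 90.

C6 86 E2 91 A8 C2 BA F0 AD 83 A0 D8 90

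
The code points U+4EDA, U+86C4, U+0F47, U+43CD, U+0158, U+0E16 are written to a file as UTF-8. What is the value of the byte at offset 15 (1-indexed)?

1-indexed offset 15 is 0-indexed offset 14.
U+4EDA → 3-byte form E4 BB 9A at offsets 0–2.
U+86C4 → 3-byte form E8 9B 84 at offsets 3–5.
U+0F47 → 3-byte form E0 BD 87 at offsets 6–8.
U+43CD → 3-byte form E4 8F 8D at offsets 9–11.
U+0158 → 2-byte form C5 98 at offsets 12–13.
U+0E16 → 3-byte form E0 B8 96 at offsets 14–16.
Offset 14 falls in char 6's range; it's byte 1 of E0 B8 96 = 0xE0.

0xE0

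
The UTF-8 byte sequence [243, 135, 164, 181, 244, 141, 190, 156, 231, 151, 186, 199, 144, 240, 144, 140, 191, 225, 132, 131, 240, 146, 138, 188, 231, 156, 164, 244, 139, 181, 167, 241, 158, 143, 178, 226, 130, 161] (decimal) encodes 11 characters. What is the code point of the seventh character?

U+122BC

Offset 0: leading byte 0xF3 = 11110011 → 4-byte char #1 = F3 87 A4 B5.
Offset 4: leading byte 0xF4 = 11110100 → 4-byte char #2 = F4 8D BE 9C.
Offset 8: leading byte 0xE7 = 11100111 → 3-byte char #3 = E7 97 BA.
Offset 11: leading byte 0xC7 = 11000111 → 2-byte char #4 = C7 90.
Offset 13: leading byte 0xF0 = 11110000 → 4-byte char #5 = F0 90 8C BF.
Offset 17: leading byte 0xE1 = 11100001 → 3-byte char #6 = E1 84 83.
Offset 20: leading byte 0xF0 = 11110000 → 4-byte char #7 = F0 92 8A BC.
Leading byte 0xF0 = 11110000 matches 11110xxx → 4-byte sequence.
Byte 1: 0xF0 = 11110000, payload 000 (3 bits).
Byte 2: 0x92 = 10010010 (10xxxxxx ✓), payload 010010.
Byte 3: 0x8A = 10001010 (10xxxxxx ✓), payload 001010.
Byte 4: 0xBC = 10111100 (10xxxxxx ✓), payload 111100.
Concatenate: 000010010001010111100 = 0x122BC (21 bits → U+122BC).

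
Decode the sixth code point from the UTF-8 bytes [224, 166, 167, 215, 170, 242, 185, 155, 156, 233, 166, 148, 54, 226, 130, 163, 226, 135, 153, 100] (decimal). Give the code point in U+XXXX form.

Offset 0: leading byte 0xE0 = 11100000 → 3-byte char #1 = E0 A6 A7.
Offset 3: leading byte 0xD7 = 11010111 → 2-byte char #2 = D7 AA.
Offset 5: leading byte 0xF2 = 11110010 → 4-byte char #3 = F2 B9 9B 9C.
Offset 9: leading byte 0xE9 = 11101001 → 3-byte char #4 = E9 A6 94.
Offset 12: leading byte 0x36 = 00110110 → 1-byte char #5 = 36.
Offset 13: leading byte 0xE2 = 11100010 → 3-byte char #6 = E2 82 A3.
Leading byte 0xE2 = 11100010 matches 1110xxxx → 3-byte sequence.
Byte 1: 0xE2 = 11100010, payload 0010 (4 bits).
Byte 2: 0x82 = 10000010 (10xxxxxx ✓), payload 000010.
Byte 3: 0xA3 = 10100011 (10xxxxxx ✓), payload 100011.
Concatenate: 0010000010100011 = 0x20A3 (16 bits → U+20A3).

U+20A3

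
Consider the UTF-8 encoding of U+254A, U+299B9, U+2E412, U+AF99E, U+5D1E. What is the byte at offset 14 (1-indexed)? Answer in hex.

0xA6

1-indexed offset 14 is 0-indexed offset 13.
U+254A → 3-byte form E2 95 8A at offsets 0–2.
U+299B9 → 4-byte form F0 A9 A6 B9 at offsets 3–6.
U+2E412 → 4-byte form F0 AE 90 92 at offsets 7–10.
U+AF99E → 4-byte form F2 AF A6 9E at offsets 11–14.
Offset 13 falls in char 4's range; it's byte 3 of F2 AF A6 9E = 0xA6.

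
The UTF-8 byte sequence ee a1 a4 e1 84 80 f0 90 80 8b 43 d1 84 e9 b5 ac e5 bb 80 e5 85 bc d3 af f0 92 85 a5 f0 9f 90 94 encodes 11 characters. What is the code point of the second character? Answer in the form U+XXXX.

U+1100

Offset 0: leading byte 0xEE = 11101110 → 3-byte char #1 = EE A1 A4.
Offset 3: leading byte 0xE1 = 11100001 → 3-byte char #2 = E1 84 80.
Leading byte 0xE1 = 11100001 matches 1110xxxx → 3-byte sequence.
Byte 1: 0xE1 = 11100001, payload 0001 (4 bits).
Byte 2: 0x84 = 10000100 (10xxxxxx ✓), payload 000100.
Byte 3: 0x80 = 10000000 (10xxxxxx ✓), payload 000000.
Concatenate: 0001000100000000 = 0x1100 (16 bits → U+1100).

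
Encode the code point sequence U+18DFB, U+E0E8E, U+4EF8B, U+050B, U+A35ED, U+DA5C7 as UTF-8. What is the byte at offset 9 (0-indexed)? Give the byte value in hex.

U+18DFB → 4-byte form F0 98 B7 BB at offsets 0–3.
U+E0E8E → 4-byte form F3 A0 BA 8E at offsets 4–7.
U+4EF8B → 4-byte form F1 8E BE 8B at offsets 8–11.
Offset 9 falls in char 3's range; it's byte 2 of F1 8E BE 8B = 0x8E.

0x8E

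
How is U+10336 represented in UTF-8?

U+10336 = 0x10336 = 66358 decimal. In range U+10000–U+10FFFF → 4-byte form: 11110xxx 10xxxxxx 10xxxxxx 10xxxxxx.
Binary (21 bits): 000010000001100110110.
Split 3+6+6+6: 000 | 010000 | 001100 | 110110.
Byte 1: 11110000 = 0xF0.
Byte 2: 10010000 = 0x90.
Byte 3: 10001100 = 0x8C.
Byte 4: 10110110 = 0xB6.

F0 90 8C B6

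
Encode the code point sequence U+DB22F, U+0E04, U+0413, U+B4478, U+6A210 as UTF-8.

U+DB22F: 4-byte form → F3 9B 88 AF.
U+0E04: 3-byte form → E0 B8 84.
U+0413: 2-byte form → D0 93.
U+B4478: 4-byte form → F2 B4 91 B8.
U+6A210: 4-byte form → F1 AA 88 90.
Concatenated (17 bytes): F3 9B 88 AF E0 B8 84 D0 93 F2 B4 91 B8 F1 AA 88 90.

F3 9B 88 AF E0 B8 84 D0 93 F2 B4 91 B8 F1 AA 88 90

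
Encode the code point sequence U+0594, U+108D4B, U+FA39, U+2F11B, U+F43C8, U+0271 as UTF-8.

U+0594: 2-byte form → D6 94.
U+108D4B: 4-byte form → F4 88 B5 8B.
U+FA39: 3-byte form → EF A8 B9.
U+2F11B: 4-byte form → F0 AF 84 9B.
U+F43C8: 4-byte form → F3 B4 8F 88.
U+0271: 2-byte form → C9 B1.
Concatenated (19 bytes): D6 94 F4 88 B5 8B EF A8 B9 F0 AF 84 9B F3 B4 8F 88 C9 B1.

D6 94 F4 88 B5 8B EF A8 B9 F0 AF 84 9B F3 B4 8F 88 C9 B1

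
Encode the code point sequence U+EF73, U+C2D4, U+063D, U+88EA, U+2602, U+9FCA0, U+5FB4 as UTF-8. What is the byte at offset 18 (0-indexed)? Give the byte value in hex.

0xE5

U+EF73 → 3-byte form EE BD B3 at offsets 0–2.
U+C2D4 → 3-byte form EC 8B 94 at offsets 3–5.
U+063D → 2-byte form D8 BD at offsets 6–7.
U+88EA → 3-byte form E8 A3 AA at offsets 8–10.
U+2602 → 3-byte form E2 98 82 at offsets 11–13.
U+9FCA0 → 4-byte form F2 9F B2 A0 at offsets 14–17.
U+5FB4 → 3-byte form E5 BE B4 at offsets 18–20.
Offset 18 falls in char 7's range; it's byte 1 of E5 BE B4 = 0xE5.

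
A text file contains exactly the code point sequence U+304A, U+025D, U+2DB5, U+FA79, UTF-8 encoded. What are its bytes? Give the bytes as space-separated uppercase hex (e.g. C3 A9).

U+304A: 3-byte form → E3 81 8A.
U+025D: 2-byte form → C9 9D.
U+2DB5: 3-byte form → E2 B6 B5.
U+FA79: 3-byte form → EF A9 B9.
Concatenated (11 bytes): E3 81 8A C9 9D E2 B6 B5 EF A9 B9.

E3 81 8A C9 9D E2 B6 B5 EF A9 B9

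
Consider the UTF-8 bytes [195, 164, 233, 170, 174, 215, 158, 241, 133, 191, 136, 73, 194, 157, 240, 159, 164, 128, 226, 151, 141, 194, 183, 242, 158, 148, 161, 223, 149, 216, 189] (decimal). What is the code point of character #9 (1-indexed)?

Offset 0: leading byte 0xC3 = 11000011 → 2-byte char #1 = C3 A4.
Offset 2: leading byte 0xE9 = 11101001 → 3-byte char #2 = E9 AA AE.
Offset 5: leading byte 0xD7 = 11010111 → 2-byte char #3 = D7 9E.
Offset 7: leading byte 0xF1 = 11110001 → 4-byte char #4 = F1 85 BF 88.
Offset 11: leading byte 0x49 = 01001001 → 1-byte char #5 = 49.
Offset 12: leading byte 0xC2 = 11000010 → 2-byte char #6 = C2 9D.
Offset 14: leading byte 0xF0 = 11110000 → 4-byte char #7 = F0 9F A4 80.
Offset 18: leading byte 0xE2 = 11100010 → 3-byte char #8 = E2 97 8D.
Offset 21: leading byte 0xC2 = 11000010 → 2-byte char #9 = C2 B7.
Leading byte 0xC2 = 11000010 matches 110xxxxx → 2-byte sequence.
Byte 1: 0xC2 = 11000010, payload 00010 (5 bits).
Byte 2: 0xB7 = 10110111 (10xxxxxx ✓), payload 110111.
Concatenate: 00010110111 = 0xB7 (11 bits → U+00B7).

U+00B7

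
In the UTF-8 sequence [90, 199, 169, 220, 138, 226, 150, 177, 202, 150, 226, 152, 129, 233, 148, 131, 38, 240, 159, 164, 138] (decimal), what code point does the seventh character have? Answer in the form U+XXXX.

U+9503

Offset 0: leading byte 0x5A = 01011010 → 1-byte char #1 = 5A.
Offset 1: leading byte 0xC7 = 11000111 → 2-byte char #2 = C7 A9.
Offset 3: leading byte 0xDC = 11011100 → 2-byte char #3 = DC 8A.
Offset 5: leading byte 0xE2 = 11100010 → 3-byte char #4 = E2 96 B1.
Offset 8: leading byte 0xCA = 11001010 → 2-byte char #5 = CA 96.
Offset 10: leading byte 0xE2 = 11100010 → 3-byte char #6 = E2 98 81.
Offset 13: leading byte 0xE9 = 11101001 → 3-byte char #7 = E9 94 83.
Leading byte 0xE9 = 11101001 matches 1110xxxx → 3-byte sequence.
Byte 1: 0xE9 = 11101001, payload 1001 (4 bits).
Byte 2: 0x94 = 10010100 (10xxxxxx ✓), payload 010100.
Byte 3: 0x83 = 10000011 (10xxxxxx ✓), payload 000011.
Concatenate: 1001010100000011 = 0x9503 (16 bits → U+9503).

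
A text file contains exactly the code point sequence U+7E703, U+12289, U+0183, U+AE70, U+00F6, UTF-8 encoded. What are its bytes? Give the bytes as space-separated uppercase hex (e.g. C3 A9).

U+7E703: 4-byte form → F1 BE 9C 83.
U+12289: 4-byte form → F0 92 8A 89.
U+0183: 2-byte form → C6 83.
U+AE70: 3-byte form → EA B9 B0.
U+00F6: 2-byte form → C3 B6.
Concatenated (15 bytes): F1 BE 9C 83 F0 92 8A 89 C6 83 EA B9 B0 C3 B6.

F1 BE 9C 83 F0 92 8A 89 C6 83 EA B9 B0 C3 B6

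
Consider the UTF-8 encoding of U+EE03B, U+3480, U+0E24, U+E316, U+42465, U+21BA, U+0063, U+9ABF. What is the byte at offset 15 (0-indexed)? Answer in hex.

U+EE03B → 4-byte form F3 AE 80 BB at offsets 0–3.
U+3480 → 3-byte form E3 92 80 at offsets 4–6.
U+0E24 → 3-byte form E0 B8 A4 at offsets 7–9.
U+E316 → 3-byte form EE 8C 96 at offsets 10–12.
U+42465 → 4-byte form F1 82 91 A5 at offsets 13–16.
Offset 15 falls in char 5's range; it's byte 3 of F1 82 91 A5 = 0x91.

0x91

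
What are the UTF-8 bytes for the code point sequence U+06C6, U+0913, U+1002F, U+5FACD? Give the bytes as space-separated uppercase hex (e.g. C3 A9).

DB 86 E0 A4 93 F0 90 80 AF F1 9F AB 8D

U+06C6: 2-byte form → DB 86.
U+0913: 3-byte form → E0 A4 93.
U+1002F: 4-byte form → F0 90 80 AF.
U+5FACD: 4-byte form → F1 9F AB 8D.
Concatenated (13 bytes): DB 86 E0 A4 93 F0 90 80 AF F1 9F AB 8D.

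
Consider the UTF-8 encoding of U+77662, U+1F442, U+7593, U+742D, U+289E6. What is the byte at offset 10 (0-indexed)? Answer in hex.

0x93

U+77662 → 4-byte form F1 B7 99 A2 at offsets 0–3.
U+1F442 → 4-byte form F0 9F 91 82 at offsets 4–7.
U+7593 → 3-byte form E7 96 93 at offsets 8–10.
Offset 10 falls in char 3's range; it's byte 3 of E7 96 93 = 0x93.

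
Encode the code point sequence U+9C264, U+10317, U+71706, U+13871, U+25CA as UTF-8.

F2 9C 89 A4 F0 90 8C 97 F1 B1 9C 86 F0 93 A1 B1 E2 97 8A

U+9C264: 4-byte form → F2 9C 89 A4.
U+10317: 4-byte form → F0 90 8C 97.
U+71706: 4-byte form → F1 B1 9C 86.
U+13871: 4-byte form → F0 93 A1 B1.
U+25CA: 3-byte form → E2 97 8A.
Concatenated (19 bytes): F2 9C 89 A4 F0 90 8C 97 F1 B1 9C 86 F0 93 A1 B1 E2 97 8A.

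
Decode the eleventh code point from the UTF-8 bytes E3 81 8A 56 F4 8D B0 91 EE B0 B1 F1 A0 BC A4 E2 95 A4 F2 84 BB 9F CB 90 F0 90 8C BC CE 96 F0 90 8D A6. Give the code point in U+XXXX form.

U+10366

Offset 0: leading byte 0xE3 = 11100011 → 3-byte char #1 = E3 81 8A.
Offset 3: leading byte 0x56 = 01010110 → 1-byte char #2 = 56.
Offset 4: leading byte 0xF4 = 11110100 → 4-byte char #3 = F4 8D B0 91.
Offset 8: leading byte 0xEE = 11101110 → 3-byte char #4 = EE B0 B1.
Offset 11: leading byte 0xF1 = 11110001 → 4-byte char #5 = F1 A0 BC A4.
Offset 15: leading byte 0xE2 = 11100010 → 3-byte char #6 = E2 95 A4.
Offset 18: leading byte 0xF2 = 11110010 → 4-byte char #7 = F2 84 BB 9F.
Offset 22: leading byte 0xCB = 11001011 → 2-byte char #8 = CB 90.
Offset 24: leading byte 0xF0 = 11110000 → 4-byte char #9 = F0 90 8C BC.
Offset 28: leading byte 0xCE = 11001110 → 2-byte char #10 = CE 96.
Offset 30: leading byte 0xF0 = 11110000 → 4-byte char #11 = F0 90 8D A6.
Leading byte 0xF0 = 11110000 matches 11110xxx → 4-byte sequence.
Byte 1: 0xF0 = 11110000, payload 000 (3 bits).
Byte 2: 0x90 = 10010000 (10xxxxxx ✓), payload 010000.
Byte 3: 0x8D = 10001101 (10xxxxxx ✓), payload 001101.
Byte 4: 0xA6 = 10100110 (10xxxxxx ✓), payload 100110.
Concatenate: 000010000001101100110 = 0x10366 (21 bits → U+10366).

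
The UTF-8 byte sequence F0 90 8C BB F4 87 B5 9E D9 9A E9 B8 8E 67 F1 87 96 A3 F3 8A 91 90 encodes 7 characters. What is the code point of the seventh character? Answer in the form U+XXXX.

Offset 0: leading byte 0xF0 = 11110000 → 4-byte char #1 = F0 90 8C BB.
Offset 4: leading byte 0xF4 = 11110100 → 4-byte char #2 = F4 87 B5 9E.
Offset 8: leading byte 0xD9 = 11011001 → 2-byte char #3 = D9 9A.
Offset 10: leading byte 0xE9 = 11101001 → 3-byte char #4 = E9 B8 8E.
Offset 13: leading byte 0x67 = 01100111 → 1-byte char #5 = 67.
Offset 14: leading byte 0xF1 = 11110001 → 4-byte char #6 = F1 87 96 A3.
Offset 18: leading byte 0xF3 = 11110011 → 4-byte char #7 = F3 8A 91 90.
Leading byte 0xF3 = 11110011 matches 11110xxx → 4-byte sequence.
Byte 1: 0xF3 = 11110011, payload 011 (3 bits).
Byte 2: 0x8A = 10001010 (10xxxxxx ✓), payload 001010.
Byte 3: 0x91 = 10010001 (10xxxxxx ✓), payload 010001.
Byte 4: 0x90 = 10010000 (10xxxxxx ✓), payload 010000.
Concatenate: 011001010010001010000 = 0xCA450 (21 bits → U+CA450).

U+CA450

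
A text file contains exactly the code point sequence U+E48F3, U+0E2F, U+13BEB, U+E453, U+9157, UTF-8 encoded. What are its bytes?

F3 A4 A3 B3 E0 B8 AF F0 93 AF AB EE 91 93 E9 85 97

U+E48F3: 4-byte form → F3 A4 A3 B3.
U+0E2F: 3-byte form → E0 B8 AF.
U+13BEB: 4-byte form → F0 93 AF AB.
U+E453: 3-byte form → EE 91 93.
U+9157: 3-byte form → E9 85 97.
Concatenated (17 bytes): F3 A4 A3 B3 E0 B8 AF F0 93 AF AB EE 91 93 E9 85 97.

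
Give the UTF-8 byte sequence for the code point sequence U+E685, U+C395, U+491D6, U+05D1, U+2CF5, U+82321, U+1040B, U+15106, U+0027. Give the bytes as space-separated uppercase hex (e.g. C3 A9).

EE 9A 85 EC 8E 95 F1 89 87 96 D7 91 E2 B3 B5 F2 82 8C A1 F0 90 90 8B F0 95 84 86 27

U+E685: 3-byte form → EE 9A 85.
U+C395: 3-byte form → EC 8E 95.
U+491D6: 4-byte form → F1 89 87 96.
U+05D1: 2-byte form → D7 91.
U+2CF5: 3-byte form → E2 B3 B5.
U+82321: 4-byte form → F2 82 8C A1.
U+1040B: 4-byte form → F0 90 90 8B.
U+15106: 4-byte form → F0 95 84 86.
U+0027: 1-byte form → 27.
Concatenated (28 bytes): EE 9A 85 EC 8E 95 F1 89 87 96 D7 91 E2 B3 B5 F2 82 8C A1 F0 90 90 8B F0 95 84 86 27.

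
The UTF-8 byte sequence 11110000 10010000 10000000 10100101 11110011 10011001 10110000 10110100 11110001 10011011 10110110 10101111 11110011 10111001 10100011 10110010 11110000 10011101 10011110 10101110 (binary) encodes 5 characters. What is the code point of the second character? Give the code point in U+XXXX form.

U+D9C34

Offset 0: leading byte 0xF0 = 11110000 → 4-byte char #1 = F0 90 80 A5.
Offset 4: leading byte 0xF3 = 11110011 → 4-byte char #2 = F3 99 B0 B4.
Leading byte 0xF3 = 11110011 matches 11110xxx → 4-byte sequence.
Byte 1: 0xF3 = 11110011, payload 011 (3 bits).
Byte 2: 0x99 = 10011001 (10xxxxxx ✓), payload 011001.
Byte 3: 0xB0 = 10110000 (10xxxxxx ✓), payload 110000.
Byte 4: 0xB4 = 10110100 (10xxxxxx ✓), payload 110100.
Concatenate: 011011001110000110100 = 0xD9C34 (21 bits → U+D9C34).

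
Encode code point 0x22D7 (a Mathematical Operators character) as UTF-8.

E2 8B 97

U+22D7 = 0x22D7 = 8919 decimal. In range U+0800–U+FFFF → 3-byte form: 1110xxxx 10xxxxxx 10xxxxxx.
Binary (16 bits): 0010001011010111.
Split 4+6+6: 0010 | 001011 | 010111.
Byte 1: 11100010 = 0xE2.
Byte 2: 10001011 = 0x8B.
Byte 3: 10010111 = 0x97.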